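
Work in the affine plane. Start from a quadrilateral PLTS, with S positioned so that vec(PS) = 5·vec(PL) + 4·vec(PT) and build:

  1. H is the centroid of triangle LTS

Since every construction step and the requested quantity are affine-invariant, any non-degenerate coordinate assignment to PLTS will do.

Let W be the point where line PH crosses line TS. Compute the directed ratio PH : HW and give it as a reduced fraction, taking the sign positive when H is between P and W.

Set P = (0, 0), L = (1, 0), T = (0, 1), S = (5, 4); any affine frame gives the same invariant.
1. H is the centroid of triangle LTS ⇒ H = (2, 5/3)
line PH meets TS at W = (30/7, 25/7)
H = P + t·(W−P) with t = 7/15, so PH:HW = 7/15:8/15

PH:HW = 7/8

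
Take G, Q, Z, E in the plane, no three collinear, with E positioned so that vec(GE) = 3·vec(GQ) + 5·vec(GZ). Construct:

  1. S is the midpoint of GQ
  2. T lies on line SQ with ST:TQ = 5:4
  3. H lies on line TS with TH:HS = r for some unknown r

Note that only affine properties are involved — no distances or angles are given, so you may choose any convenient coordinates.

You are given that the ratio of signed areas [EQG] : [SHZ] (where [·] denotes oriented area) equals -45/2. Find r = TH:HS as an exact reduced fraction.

Assign G = (0, 0), Q = (1, 0), Z = (0, 1), E = (3, 5) — the answer is frame-independent, so this choice is without loss of generality.
1. S is the midpoint of GQ ⇒ S = (1/2, 0)
2. T lies on line SQ with ST:TQ = 5:4 ⇒ T = (7/9, 0)
3. With TH:HS = r, write λ = r/(r+1) so H = T + λ·(S−T); H is affine-linear in λ
Every point depending on H is an affine combination of H and λ-independent points, so each such coordinate is linear in λ; the λ² term in each signed area is a multiple of (S−T)×(S−T) = 0, so 2·[EQG] and 2·[SHZ] are each linear in λ. Evaluating at λ=0 and λ=1:
  2·[EQG] = -5,   2·[SHZ] = -5/18·λ + 5/18
So [EQG]:[SHZ] = (-5) / (-5/18·λ + 5/18). Setting this equal to -45/2:
  -5 = -45/2·(-5/18·λ + 5/18)  ⇒  λ = 1/5
Then r = λ/(1−λ) = (1/5)/(4/5) = 1/4. Check: with r = 1/4, H = (13/18, 0) and [EQG]:[SHZ] = -45/2 as required.

r = 1/4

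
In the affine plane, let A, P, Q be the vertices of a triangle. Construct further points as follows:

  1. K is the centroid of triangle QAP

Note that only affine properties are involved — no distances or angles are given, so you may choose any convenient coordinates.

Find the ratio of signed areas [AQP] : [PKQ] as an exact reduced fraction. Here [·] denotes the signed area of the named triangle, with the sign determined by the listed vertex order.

[AQP]:[PKQ] = 3

Set A = (0, 0), P = (1, 0), Q = (0, 1); any affine frame gives the same invariant.
1. K is the centroid of triangle QAP ⇒ K = (1/3, 1/3)
2·[AQP] = -1, 2·[PKQ] = -1/3
[AQP]:[PKQ] = -1:-1/3 = 3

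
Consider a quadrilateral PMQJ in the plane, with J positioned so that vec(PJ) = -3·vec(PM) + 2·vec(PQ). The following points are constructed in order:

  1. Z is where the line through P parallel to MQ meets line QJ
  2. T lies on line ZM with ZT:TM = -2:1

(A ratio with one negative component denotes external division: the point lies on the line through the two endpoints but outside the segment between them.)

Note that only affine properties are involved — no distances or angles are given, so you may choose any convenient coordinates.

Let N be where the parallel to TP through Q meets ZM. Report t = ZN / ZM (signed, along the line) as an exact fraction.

Choose coordinates P = (0, 0), M = (1, 0), Q = (0, 1), J = (-3, 2).
1. Z is where the line through P parallel to MQ meets line QJ ⇒ Z = (-3/2, 3/2)
2. T lies on line ZM with ZT:TM = -2:1 ⇒ T = (7/2, -3/2)
through Q parallel to TP: direction (-7/2, 3/2); meets ZM at N = (-7/3, 2)
N = Z + t·(M−Z) with t = -1/3

t = -1/3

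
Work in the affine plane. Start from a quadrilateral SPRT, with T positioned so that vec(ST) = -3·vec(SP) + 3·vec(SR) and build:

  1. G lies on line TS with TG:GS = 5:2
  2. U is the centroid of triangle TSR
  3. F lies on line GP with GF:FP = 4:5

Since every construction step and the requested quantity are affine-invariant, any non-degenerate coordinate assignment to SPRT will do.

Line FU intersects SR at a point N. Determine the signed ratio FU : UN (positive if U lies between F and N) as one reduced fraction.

FU:UN = -61/63

Work in coordinates with S = (0, 0), P = (1, 0), R = (0, 1), T = (-3, 3).
1. G lies on line TS with TG:GS = 5:2 ⇒ G = (-6/7, 6/7)
2. U is the centroid of triangle TSR ⇒ U = (-1, 4/3)
3. F lies on line GP with GF:FP = 4:5 ⇒ F = (-2/63, 10/21)
line FU meets SR at N = (0, 82/183)
U = F + t·(N−F) with t = -61/2, so FU:UN = -61/2:63/2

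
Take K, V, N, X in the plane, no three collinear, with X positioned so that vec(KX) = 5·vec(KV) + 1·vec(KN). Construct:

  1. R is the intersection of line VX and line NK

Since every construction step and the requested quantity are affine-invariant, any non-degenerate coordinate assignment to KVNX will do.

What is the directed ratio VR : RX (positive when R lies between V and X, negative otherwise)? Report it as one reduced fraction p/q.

Set K = (0, 0), V = (1, 0), N = (0, 1), X = (5, 1); any affine frame gives the same invariant.
1. R is the intersection of line VX and line NK ⇒ R = (0, -1/4)
R = V + t·(X−V) with t = -1/4, so VR:RX = t:(1−t) = -1/4:5/4

VR:RX = -1/5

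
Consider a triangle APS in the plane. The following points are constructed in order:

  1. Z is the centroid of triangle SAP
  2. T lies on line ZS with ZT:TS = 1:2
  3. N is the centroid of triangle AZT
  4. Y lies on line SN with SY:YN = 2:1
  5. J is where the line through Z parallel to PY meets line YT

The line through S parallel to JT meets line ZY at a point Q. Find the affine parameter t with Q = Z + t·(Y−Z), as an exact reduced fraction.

t = 3

Choose coordinates A = (0, 0), P = (1, 0), S = (0, 1).
1. Z is the centroid of triangle SAP ⇒ Z = (1/3, 1/3)
2. T lies on line ZS with ZT:TS = 1:2 ⇒ T = (2/9, 5/9)
3. N is the centroid of triangle AZT ⇒ N = (5/27, 8/27)
4. Y lies on line SN with SY:YN = 2:1 ⇒ Y = (10/81, 43/81)
5. J is where the line through Z parallel to PY meets line YT ⇒ J = (10/243, 124/243)
through S parallel to JT: direction (44/243, 11/243); meets ZY at Q = (-8/27, 25/27)
Q = Z + t·(Y−Z) with t = 3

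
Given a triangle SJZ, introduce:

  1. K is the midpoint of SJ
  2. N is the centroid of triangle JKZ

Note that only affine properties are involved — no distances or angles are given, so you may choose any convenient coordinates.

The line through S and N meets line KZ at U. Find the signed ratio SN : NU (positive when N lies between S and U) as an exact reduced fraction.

Choose coordinates S = (0, 0), J = (1, 0), Z = (0, 1).
1. K is the midpoint of SJ ⇒ K = (1/2, 0)
2. N is the centroid of triangle JKZ ⇒ N = (1/2, 1/3)
line SN meets KZ at U = (3/8, 1/4)
N = S + t·(U−S) with t = 4/3, so SN:NU = 4/3:-1/3

SN:NU = -4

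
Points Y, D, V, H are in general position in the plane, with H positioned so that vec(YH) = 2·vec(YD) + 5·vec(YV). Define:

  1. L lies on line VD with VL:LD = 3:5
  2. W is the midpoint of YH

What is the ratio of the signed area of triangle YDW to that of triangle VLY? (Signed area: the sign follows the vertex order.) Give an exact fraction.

Set Y = (0, 0), D = (1, 0), V = (0, 1), H = (2, 5); any affine frame gives the same invariant.
1. L lies on line VD with VL:LD = 3:5 ⇒ L = (3/8, 5/8)
2. W is the midpoint of YH ⇒ W = (1, 5/2)
2·[YDW] = 5/2, 2·[VLY] = -3/8
[YDW]:[VLY] = 5/2:-3/8 = -20/3

[YDW]:[VLY] = -20/3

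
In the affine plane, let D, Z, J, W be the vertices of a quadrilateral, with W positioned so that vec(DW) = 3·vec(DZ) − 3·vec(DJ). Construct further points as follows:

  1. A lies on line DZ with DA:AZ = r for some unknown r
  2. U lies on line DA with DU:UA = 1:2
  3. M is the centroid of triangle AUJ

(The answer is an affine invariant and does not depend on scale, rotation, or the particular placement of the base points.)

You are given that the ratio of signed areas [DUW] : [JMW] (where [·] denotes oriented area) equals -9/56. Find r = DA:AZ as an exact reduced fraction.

Work in coordinates with D = (0, 0), Z = (1, 0), J = (0, 1), W = (3, -3).
1. With DA:AZ = r, write λ = r/(r+1) so A = D + λ·(Z−D); A is affine-linear in λ
2. U lies on line DA with DU:UA = 1:2 ⇒ U is an affine combination of earlier points and hence also affine-linear in λ
3. M is the centroid of triangle AUJ ⇒ M is an affine combination of earlier points and hence also affine-linear in λ
Every point depending on A is an affine combination of A and λ-independent points, so each such coordinate is linear in λ; the λ² term in each signed area is a multiple of (Z−D)×(Z−D) = 0, so 2·[DUW] and 2·[JMW] are each linear in λ. Evaluating at λ=0 and λ=1:
  2·[DUW] = −λ,   2·[JMW] = -16/9·λ + 2
So [DUW]:[JMW] = (−λ) / (-16/9·λ + 2). Setting this equal to -9/56:
  −λ = -9/56·(-16/9·λ + 2)  ⇒  λ = 1/4
Then r = λ/(1−λ) = (1/4)/(3/4) = 1/3. Check: with r = 1/3, A = (1/4, 0) and [DUW]:[JMW] = -9/56 as required.

r = 1/3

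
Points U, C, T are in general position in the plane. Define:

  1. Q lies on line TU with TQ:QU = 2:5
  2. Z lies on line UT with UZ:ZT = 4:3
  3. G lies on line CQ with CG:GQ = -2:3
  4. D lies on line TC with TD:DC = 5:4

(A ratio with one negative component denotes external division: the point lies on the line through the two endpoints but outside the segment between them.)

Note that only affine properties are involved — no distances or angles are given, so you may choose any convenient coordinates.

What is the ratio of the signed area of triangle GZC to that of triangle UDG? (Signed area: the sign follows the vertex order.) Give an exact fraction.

Work in coordinates with U = (0, 0), C = (1, 0), T = (0, 1).
1. Q lies on line TU with TQ:QU = 2:5 ⇒ Q = (0, 5/7)
2. Z lies on line UT with UZ:ZT = 4:3 ⇒ Z = (0, 4/7)
3. G lies on line CQ with CG:GQ = -2:3 ⇒ G = (3, -10/7)
4. D lies on line TC with TD:DC = 5:4 ⇒ D = (5/9, 4/9)
2·[GZC] = -2/7, 2·[UDG] = -134/63
[GZC]:[UDG] = -2/7:-134/63 = 9/67

[GZC]:[UDG] = 9/67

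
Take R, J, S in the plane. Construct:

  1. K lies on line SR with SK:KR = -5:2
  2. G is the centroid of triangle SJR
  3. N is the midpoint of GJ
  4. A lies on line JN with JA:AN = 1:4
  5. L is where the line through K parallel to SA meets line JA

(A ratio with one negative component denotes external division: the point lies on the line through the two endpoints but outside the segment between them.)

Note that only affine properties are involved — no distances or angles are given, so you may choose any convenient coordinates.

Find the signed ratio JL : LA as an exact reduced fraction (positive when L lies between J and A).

JL:LA = -143/140

Work in coordinates with R = (0, 0), J = (1, 0), S = (0, 1).
1. K lies on line SR with SK:KR = -5:2 ⇒ K = (0, -2/3)
2. G is the centroid of triangle SJR ⇒ G = (1/3, 1/3)
3. N is the midpoint of GJ ⇒ N = (2/3, 1/6)
4. A lies on line JN with JA:AN = 1:4 ⇒ A = (14/15, 1/30)
5. L is where the line through K parallel to SA meets line JA ⇒ L = (-98/45, 143/90)
L = J + t·(A−J) with t = 143/3, so JL:LA = t:(1−t) = 143/3:-140/3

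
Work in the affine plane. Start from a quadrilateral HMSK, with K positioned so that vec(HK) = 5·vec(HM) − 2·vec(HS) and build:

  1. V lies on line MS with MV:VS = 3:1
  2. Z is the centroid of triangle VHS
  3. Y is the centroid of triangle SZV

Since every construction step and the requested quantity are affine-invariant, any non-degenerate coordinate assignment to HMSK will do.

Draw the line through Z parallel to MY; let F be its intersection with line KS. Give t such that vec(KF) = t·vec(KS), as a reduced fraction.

Assign H = (0, 0), M = (1, 0), S = (0, 1), K = (5, -2) — the answer is frame-independent, so this choice is without loss of generality.
1. V lies on line MS with MV:VS = 3:1 ⇒ V = (1/4, 3/4)
2. Z is the centroid of triangle VHS ⇒ Z = (1/12, 7/12)
3. Y is the centroid of triangle SZV ⇒ Y = (1/9, 7/9)
through Z parallel to MY: direction (-8/9, 7/9); meets KS at F = (-5/4, 7/4)
F = K + t·(S−K) with t = 5/4

t = 5/4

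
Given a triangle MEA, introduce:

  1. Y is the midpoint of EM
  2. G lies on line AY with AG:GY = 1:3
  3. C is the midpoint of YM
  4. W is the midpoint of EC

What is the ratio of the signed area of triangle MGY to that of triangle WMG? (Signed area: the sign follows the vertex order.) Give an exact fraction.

Choose coordinates M = (0, 0), E = (1, 0), A = (0, 1).
1. Y is the midpoint of EM ⇒ Y = (1/2, 0)
2. G lies on line AY with AG:GY = 1:3 ⇒ G = (1/8, 3/4)
3. C is the midpoint of YM ⇒ C = (1/4, 0)
4. W is the midpoint of EC ⇒ W = (5/8, 0)
2·[MGY] = -3/8, 2·[WMG] = -15/32
[MGY]:[WMG] = -3/8:-15/32 = 4/5

[MGY]:[WMG] = 4/5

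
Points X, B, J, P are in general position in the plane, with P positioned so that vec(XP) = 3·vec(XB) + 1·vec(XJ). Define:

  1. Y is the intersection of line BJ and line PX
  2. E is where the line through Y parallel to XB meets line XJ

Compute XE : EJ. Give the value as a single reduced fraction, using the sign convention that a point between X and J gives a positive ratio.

Choose coordinates X = (0, 0), B = (1, 0), J = (0, 1), P = (3, 1).
1. Y is the intersection of line BJ and line PX ⇒ Y = (3/4, 1/4)
2. E is where the line through Y parallel to XB meets line XJ ⇒ E = (0, 1/4)
E = X + t·(J−X) with t = 1/4, so XE:EJ = t:(1−t) = 1/4:3/4

XE:EJ = 1/3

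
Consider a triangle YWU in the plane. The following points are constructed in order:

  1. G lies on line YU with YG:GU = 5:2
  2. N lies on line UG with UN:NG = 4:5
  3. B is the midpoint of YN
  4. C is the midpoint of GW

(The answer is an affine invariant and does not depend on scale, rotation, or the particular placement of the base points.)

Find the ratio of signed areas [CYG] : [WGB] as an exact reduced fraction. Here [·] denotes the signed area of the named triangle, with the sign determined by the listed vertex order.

Assign Y = (0, 0), W = (1, 0), U = (0, 1) — the answer is frame-independent, so this choice is without loss of generality.
1. G lies on line YU with YG:GU = 5:2 ⇒ G = (0, 5/7)
2. N lies on line UG with UN:NG = 4:5 ⇒ N = (0, 55/63)
3. B is the midpoint of YN ⇒ B = (0, 55/126)
4. C is the midpoint of GW ⇒ C = (1/2, 5/14)
2·[CYG] = -5/14, 2·[WGB] = 5/18
[CYG]:[WGB] = -5/14:5/18 = -9/7

[CYG]:[WGB] = -9/7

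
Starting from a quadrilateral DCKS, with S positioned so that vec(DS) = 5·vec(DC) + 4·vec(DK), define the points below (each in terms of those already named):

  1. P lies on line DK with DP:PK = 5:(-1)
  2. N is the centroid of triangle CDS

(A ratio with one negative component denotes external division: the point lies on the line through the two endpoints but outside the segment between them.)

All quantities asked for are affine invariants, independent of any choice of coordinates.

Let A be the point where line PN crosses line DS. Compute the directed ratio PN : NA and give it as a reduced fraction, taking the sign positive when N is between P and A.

Set D = (0, 0), C = (1, 0), K = (0, 1), S = (5, 4); any affine frame gives the same invariant.
1. P lies on line DK with DP:PK = 5:(-1) ⇒ P = (0, 5/4)
2. N is the centroid of triangle CDS ⇒ N = (2, 4/3)
line PN meets DS at A = (150/91, 120/91)
N = P + t·(A−P) with t = 91/75, so PN:NA = 91/75:-16/75

PN:NA = -91/16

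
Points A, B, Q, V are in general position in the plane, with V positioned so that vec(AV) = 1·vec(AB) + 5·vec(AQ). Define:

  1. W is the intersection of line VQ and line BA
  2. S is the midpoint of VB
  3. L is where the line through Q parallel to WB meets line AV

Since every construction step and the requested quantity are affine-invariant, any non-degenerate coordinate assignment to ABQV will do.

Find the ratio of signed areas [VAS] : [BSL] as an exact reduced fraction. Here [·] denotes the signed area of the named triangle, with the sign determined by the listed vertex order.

[VAS]:[BSL] = 5/4

Set A = (0, 0), B = (1, 0), Q = (0, 1), V = (1, 5); any affine frame gives the same invariant.
1. W is the intersection of line VQ and line BA ⇒ W = (-1/4, 0)
2. S is the midpoint of VB ⇒ S = (1, 5/2)
3. L is where the line through Q parallel to WB meets line AV ⇒ L = (1/5, 1)
2·[VAS] = 5/2, 2·[BSL] = 2
[VAS]:[BSL] = 5/2:2 = 5/4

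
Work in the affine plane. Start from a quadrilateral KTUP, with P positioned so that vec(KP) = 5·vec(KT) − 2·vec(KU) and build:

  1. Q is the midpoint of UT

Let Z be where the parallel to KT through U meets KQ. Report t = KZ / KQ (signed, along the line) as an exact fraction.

Choose coordinates K = (0, 0), T = (1, 0), U = (0, 1), P = (5, -2).
1. Q is the midpoint of UT ⇒ Q = (1/2, 1/2)
through U parallel to KT: direction (1, 0); meets KQ at Z = (1, 1)
Z = K + t·(Q−K) with t = 2

t = 2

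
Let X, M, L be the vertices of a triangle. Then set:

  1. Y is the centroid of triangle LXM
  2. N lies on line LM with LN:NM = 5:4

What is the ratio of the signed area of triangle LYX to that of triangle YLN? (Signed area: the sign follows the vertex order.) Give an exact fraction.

Choose coordinates X = (0, 0), M = (1, 0), L = (0, 1).
1. Y is the centroid of triangle LXM ⇒ Y = (1/3, 1/3)
2. N lies on line LM with LN:NM = 5:4 ⇒ N = (5/9, 4/9)
2·[LYX] = -1/3, 2·[YLN] = -5/27
[LYX]:[YLN] = -1/3:-5/27 = 9/5

[LYX]:[YLN] = 9/5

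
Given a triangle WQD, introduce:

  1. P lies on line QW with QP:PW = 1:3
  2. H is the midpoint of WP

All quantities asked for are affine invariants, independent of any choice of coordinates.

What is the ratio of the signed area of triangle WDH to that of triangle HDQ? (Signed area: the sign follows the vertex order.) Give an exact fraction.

[WDH]:[HDQ] = 3/5

Assign W = (0, 0), Q = (1, 0), D = (0, 1) — the answer is frame-independent, so this choice is without loss of generality.
1. P lies on line QW with QP:PW = 1:3 ⇒ P = (3/4, 0)
2. H is the midpoint of WP ⇒ H = (3/8, 0)
2·[WDH] = -3/8, 2·[HDQ] = -5/8
[WDH]:[HDQ] = -3/8:-5/8 = 3/5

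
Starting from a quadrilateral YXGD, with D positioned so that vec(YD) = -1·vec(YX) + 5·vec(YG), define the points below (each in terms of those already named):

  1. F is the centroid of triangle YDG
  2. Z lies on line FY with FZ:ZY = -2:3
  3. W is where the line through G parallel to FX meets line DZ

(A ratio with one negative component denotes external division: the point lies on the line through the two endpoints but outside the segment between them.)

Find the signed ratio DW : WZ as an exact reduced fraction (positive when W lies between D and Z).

DW:WZ = -5/7

Choose coordinates Y = (0, 0), X = (1, 0), G = (0, 1), D = (-1, 5).
1. F is the centroid of triangle YDG ⇒ F = (-1/3, 2)
2. Z lies on line FY with FZ:ZY = -2:3 ⇒ Z = (-1, 6)
3. W is where the line through G parallel to FX meets line DZ ⇒ W = (-1, 5/2)
W = D + t·(Z−D) with t = -5/2, so DW:WZ = t:(1−t) = -5/2:7/2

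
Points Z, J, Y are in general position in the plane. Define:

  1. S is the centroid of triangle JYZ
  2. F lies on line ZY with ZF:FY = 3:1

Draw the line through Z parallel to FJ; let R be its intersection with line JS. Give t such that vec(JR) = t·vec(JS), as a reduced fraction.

Work in coordinates with Z = (0, 0), J = (1, 0), Y = (0, 1).
1. S is the centroid of triangle JYZ ⇒ S = (1/3, 1/3)
2. F lies on line ZY with ZF:FY = 3:1 ⇒ F = (0, 3/4)
through Z parallel to FJ: direction (1, -3/4); meets JS at R = (-2, 3/2)
R = J + t·(S−J) with t = 9/2

t = 9/2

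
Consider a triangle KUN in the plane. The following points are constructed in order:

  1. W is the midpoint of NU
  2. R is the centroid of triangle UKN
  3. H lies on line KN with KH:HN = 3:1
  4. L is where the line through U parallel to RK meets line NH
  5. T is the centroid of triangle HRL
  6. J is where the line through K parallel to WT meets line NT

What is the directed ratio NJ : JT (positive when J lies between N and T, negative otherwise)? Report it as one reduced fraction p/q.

Work in coordinates with K = (0, 0), U = (1, 0), N = (0, 1).
1. W is the midpoint of NU ⇒ W = (1/2, 1/2)
2. R is the centroid of triangle UKN ⇒ R = (1/3, 1/3)
3. H lies on line KN with KH:HN = 3:1 ⇒ H = (0, 3/4)
4. L is where the line through U parallel to RK meets line NH ⇒ L = (0, -1)
5. T is the centroid of triangle HRL ⇒ T = (1/9, 1/36)
6. J is where the line through K parallel to WT meets line NT ⇒ J = (28/279, 34/279)
J = N + t·(T−N) with t = 28/31, so NJ:JT = t:(1−t) = 28/31:3/31

NJ:JT = 28/3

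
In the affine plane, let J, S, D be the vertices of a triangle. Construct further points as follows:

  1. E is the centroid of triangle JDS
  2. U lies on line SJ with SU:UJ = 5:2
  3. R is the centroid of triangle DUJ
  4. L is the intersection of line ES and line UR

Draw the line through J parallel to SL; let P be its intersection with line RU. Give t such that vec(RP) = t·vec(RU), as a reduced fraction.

Work in coordinates with J = (0, 0), S = (1, 0), D = (0, 1).
1. E is the centroid of triangle JDS ⇒ E = (1/3, 1/3)
2. U lies on line SJ with SU:UJ = 5:2 ⇒ U = (2/7, 0)
3. R is the centroid of triangle DUJ ⇒ R = (2/21, 1/3)
4. L is the intersection of line ES and line UR ⇒ L = (0, 1/2)
through J parallel to SL: direction (-1, 1/2); meets RU at P = (2/5, -1/5)
P = R + t·(U−R) with t = 8/5

t = 8/5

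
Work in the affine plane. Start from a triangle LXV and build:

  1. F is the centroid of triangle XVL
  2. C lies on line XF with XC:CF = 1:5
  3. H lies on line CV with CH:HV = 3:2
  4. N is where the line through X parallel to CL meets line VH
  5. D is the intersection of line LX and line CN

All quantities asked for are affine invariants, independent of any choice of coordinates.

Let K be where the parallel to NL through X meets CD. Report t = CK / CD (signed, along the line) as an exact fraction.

t = 255/256

Choose coordinates L = (0, 0), X = (1, 0), V = (0, 1).
1. F is the centroid of triangle XVL ⇒ F = (1/3, 1/3)
2. C lies on line XF with XC:CF = 1:5 ⇒ C = (8/9, 1/18)
3. H lies on line CV with CH:HV = 3:2 ⇒ H = (16/45, 28/45)
4. N is where the line through X parallel to CL meets line VH ⇒ N = (17/18, -1/288)
5. D is the intersection of line LX and line CN ⇒ D = (16/17, 0)
through X parallel to NL: direction (-17/18, 1/288); meets CD at K = (271/288, 1/4608)
K = C + t·(D−C) with t = 255/256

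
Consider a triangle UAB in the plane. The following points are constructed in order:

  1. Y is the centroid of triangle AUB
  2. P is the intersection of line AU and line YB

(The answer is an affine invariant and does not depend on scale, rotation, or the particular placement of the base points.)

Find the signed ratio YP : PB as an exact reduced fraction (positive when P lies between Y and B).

YP:PB = -1/3

Set U = (0, 0), A = (1, 0), B = (0, 1); any affine frame gives the same invariant.
1. Y is the centroid of triangle AUB ⇒ Y = (1/3, 1/3)
2. P is the intersection of line AU and line YB ⇒ P = (1/2, 0)
P = Y + t·(B−Y) with t = -1/2, so YP:PB = t:(1−t) = -1/2:3/2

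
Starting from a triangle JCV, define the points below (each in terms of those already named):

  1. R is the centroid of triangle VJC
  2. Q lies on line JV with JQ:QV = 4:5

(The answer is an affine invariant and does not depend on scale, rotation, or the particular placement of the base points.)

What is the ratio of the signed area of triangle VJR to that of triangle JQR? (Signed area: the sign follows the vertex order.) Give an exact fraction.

[VJR]:[JQR] = -9/4

Choose coordinates J = (0, 0), C = (1, 0), V = (0, 1).
1. R is the centroid of triangle VJC ⇒ R = (1/3, 1/3)
2. Q lies on line JV with JQ:QV = 4:5 ⇒ Q = (0, 4/9)
2·[VJR] = 1/3, 2·[JQR] = -4/27
[VJR]:[JQR] = 1/3:-4/27 = -9/4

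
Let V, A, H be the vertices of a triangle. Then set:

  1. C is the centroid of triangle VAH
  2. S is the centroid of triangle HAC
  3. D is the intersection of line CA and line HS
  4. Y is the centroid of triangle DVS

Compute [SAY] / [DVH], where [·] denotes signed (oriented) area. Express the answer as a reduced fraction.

[SAY]:[DVH] = 1/4

Assign V = (0, 0), A = (1, 0), H = (0, 1) — the answer is frame-independent, so this choice is without loss of generality.
1. C is the centroid of triangle VAH ⇒ C = (1/3, 1/3)
2. S is the centroid of triangle HAC ⇒ S = (4/9, 4/9)
3. D is the intersection of line CA and line HS ⇒ D = (2/3, 1/6)
4. Y is the centroid of triangle DVS ⇒ Y = (10/27, 11/54)
2·[SAY] = -1/6, 2·[DVH] = -2/3
[SAY]:[DVH] = -1/6:-2/3 = 1/4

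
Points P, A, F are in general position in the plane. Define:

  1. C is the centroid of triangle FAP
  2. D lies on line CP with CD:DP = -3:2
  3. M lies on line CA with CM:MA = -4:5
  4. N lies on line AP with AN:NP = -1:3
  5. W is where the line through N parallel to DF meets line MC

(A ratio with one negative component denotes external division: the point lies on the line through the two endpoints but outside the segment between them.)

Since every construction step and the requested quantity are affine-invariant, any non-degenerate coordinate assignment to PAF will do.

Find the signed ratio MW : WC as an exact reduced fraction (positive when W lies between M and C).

MW:WC = -45/13

Set P = (0, 0), A = (1, 0), F = (0, 1); any affine frame gives the same invariant.
1. C is the centroid of triangle FAP ⇒ C = (1/3, 1/3)
2. D lies on line CP with CD:DP = -3:2 ⇒ D = (-2/3, -2/3)
3. M lies on line CA with CM:MA = -4:5 ⇒ M = (-7/3, 5/3)
4. N lies on line AP with AN:NP = -1:3 ⇒ N = (3/2, 0)
5. W is where the line through N parallel to DF meets line MC ⇒ W = (17/12, -5/24)
W = M + t·(C−M) with t = 45/32, so MW:WC = t:(1−t) = 45/32:-13/32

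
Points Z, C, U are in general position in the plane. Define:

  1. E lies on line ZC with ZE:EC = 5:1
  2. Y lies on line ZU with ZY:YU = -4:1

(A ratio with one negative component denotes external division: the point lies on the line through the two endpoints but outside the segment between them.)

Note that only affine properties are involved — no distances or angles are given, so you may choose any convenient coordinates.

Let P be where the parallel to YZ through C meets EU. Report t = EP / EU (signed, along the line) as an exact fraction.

t = -1/5

Assign Z = (0, 0), C = (1, 0), U = (0, 1) — the answer is frame-independent, so this choice is without loss of generality.
1. E lies on line ZC with ZE:EC = 5:1 ⇒ E = (5/6, 0)
2. Y lies on line ZU with ZY:YU = -4:1 ⇒ Y = (0, 4/3)
through C parallel to YZ: direction (0, -4/3); meets EU at P = (1, -1/5)
P = E + t·(U−E) with t = -1/5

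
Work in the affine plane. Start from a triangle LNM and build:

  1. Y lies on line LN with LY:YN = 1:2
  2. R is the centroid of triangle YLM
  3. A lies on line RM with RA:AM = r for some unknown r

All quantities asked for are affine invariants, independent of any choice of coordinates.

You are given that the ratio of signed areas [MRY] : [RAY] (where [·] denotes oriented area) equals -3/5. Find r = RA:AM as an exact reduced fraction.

Work in coordinates with L = (0, 0), N = (1, 0), M = (0, 1).
1. Y lies on line LN with LY:YN = 1:2 ⇒ Y = (1/3, 0)
2. R is the centroid of triangle YLM ⇒ R = (1/9, 1/3)
3. With RA:AM = r, write λ = r/(r+1) so A = R + λ·(M−R); A is affine-linear in λ
Every point depending on A is an affine combination of A and λ-independent points, so each such coordinate is linear in λ; the λ² term in each signed area is a multiple of (M−R)×(M−R) = 0, so 2·[MRY] and 2·[RAY] are each linear in λ. Evaluating at λ=0 and λ=1:
  2·[MRY] = 1/9,   2·[RAY] = -1/9·λ
So [MRY]:[RAY] = (1/9) / (-1/9·λ). Setting this equal to -3/5:
  1/9 = -3/5·(-1/9·λ)  ⇒  λ = 5/3
Then r = λ/(1−λ) = (5/3)/(-2/3) = -5/2. Check: with r = -5/2, A = (-2/27, 13/9) and [MRY]:[RAY] = -3/5 as required.

r = -5/2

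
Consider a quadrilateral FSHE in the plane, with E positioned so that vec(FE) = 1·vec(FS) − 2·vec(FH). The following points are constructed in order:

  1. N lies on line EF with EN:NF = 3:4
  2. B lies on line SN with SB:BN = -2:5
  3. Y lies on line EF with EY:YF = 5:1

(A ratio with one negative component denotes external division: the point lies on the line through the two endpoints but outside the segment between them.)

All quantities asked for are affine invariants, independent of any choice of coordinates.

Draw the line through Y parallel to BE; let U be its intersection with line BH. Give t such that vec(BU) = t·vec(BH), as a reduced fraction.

t = 175/228

Work in coordinates with F = (0, 0), S = (1, 0), H = (0, 1), E = (1, -2).
1. N lies on line EF with EN:NF = 3:4 ⇒ N = (4/7, -8/7)
2. B lies on line SN with SB:BN = -2:5 ⇒ B = (9/7, 16/21)
3. Y lies on line EF with EY:YF = 5:1 ⇒ Y = (1/6, -1/3)
through Y parallel to BE: direction (-2/7, -58/21); meets BH at U = (159/532, 4523/4788)
U = B + t·(H−B) with t = 175/228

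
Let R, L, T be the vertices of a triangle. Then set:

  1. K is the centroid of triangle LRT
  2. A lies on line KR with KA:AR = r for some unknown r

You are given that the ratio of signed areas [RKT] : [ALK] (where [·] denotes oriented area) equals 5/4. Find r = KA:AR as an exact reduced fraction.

Work in coordinates with R = (0, 0), L = (1, 0), T = (0, 1).
1. K is the centroid of triangle LRT ⇒ K = (1/3, 1/3)
2. With KA:AR = r, write λ = r/(r+1) so A = K + λ·(R−K); A is affine-linear in λ
Every point depending on A is an affine combination of A and λ-independent points, so each such coordinate is linear in λ; the λ² term in each signed area is a multiple of (R−K)×(R−K) = 0, so 2·[RKT] and 2·[ALK] are each linear in λ. Evaluating at λ=0 and λ=1:
  2·[RKT] = 1/3,   2·[ALK] = 1/3·λ
So [RKT]:[ALK] = (1/3) / (1/3·λ). Setting this equal to 5/4:
  1/3 = 5/4·(1/3·λ)  ⇒  λ = 4/5
Then r = λ/(1−λ) = (4/5)/(1/5) = 4. Check: with r = 4, A = (1/15, 1/15) and [RKT]:[ALK] = 5/4 as required.

r = 4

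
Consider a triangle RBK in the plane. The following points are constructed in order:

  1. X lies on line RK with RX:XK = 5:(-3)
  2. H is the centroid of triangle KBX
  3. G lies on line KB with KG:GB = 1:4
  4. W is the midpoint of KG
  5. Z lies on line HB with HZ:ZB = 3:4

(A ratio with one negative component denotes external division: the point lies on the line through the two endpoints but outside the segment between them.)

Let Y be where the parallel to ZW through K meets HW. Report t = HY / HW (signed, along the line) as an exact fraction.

t = 23/27

Work in coordinates with R = (0, 0), B = (1, 0), K = (0, 1).
1. X lies on line RK with RX:XK = 5:(-3) ⇒ X = (0, 5/2)
2. H is the centroid of triangle KBX ⇒ H = (1/3, 7/6)
3. G lies on line KB with KG:GB = 1:4 ⇒ G = (1/5, 4/5)
4. W is the midpoint of KG ⇒ W = (1/10, 9/10)
5. Z lies on line HB with HZ:ZB = 3:4 ⇒ Z = (13/21, 2/3)
through K parallel to ZW: direction (-109/210, 7/30); meets HW at Y = (109/810, 761/810)
Y = H + t·(W−H) with t = 23/27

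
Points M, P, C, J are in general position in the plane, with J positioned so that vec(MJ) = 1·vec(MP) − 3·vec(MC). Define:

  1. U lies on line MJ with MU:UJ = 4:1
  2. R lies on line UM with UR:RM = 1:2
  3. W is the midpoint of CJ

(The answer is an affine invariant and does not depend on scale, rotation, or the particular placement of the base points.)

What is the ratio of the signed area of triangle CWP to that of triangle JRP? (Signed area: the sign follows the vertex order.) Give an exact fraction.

Work in coordinates with M = (0, 0), P = (1, 0), C = (0, 1), J = (1, -3).
1. U lies on line MJ with MU:UJ = 4:1 ⇒ U = (4/5, -12/5)
2. R lies on line UM with UR:RM = 1:2 ⇒ R = (8/15, -8/5)
3. W is the midpoint of CJ ⇒ W = (1/2, -1)
2·[CWP] = 3/2, 2·[JRP] = -7/5
[CWP]:[JRP] = 3/2:-7/5 = -15/14

[CWP]:[JRP] = -15/14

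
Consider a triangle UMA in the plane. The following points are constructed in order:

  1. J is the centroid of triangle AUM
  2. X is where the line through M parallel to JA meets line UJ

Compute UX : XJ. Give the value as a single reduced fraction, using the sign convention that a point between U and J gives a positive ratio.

UX:XJ = -2

Work in coordinates with U = (0, 0), M = (1, 0), A = (0, 1).
1. J is the centroid of triangle AUM ⇒ J = (1/3, 1/3)
2. X is where the line through M parallel to JA meets line UJ ⇒ X = (2/3, 2/3)
X = U + t·(J−U) with t = 2, so UX:XJ = t:(1−t) = 2:-1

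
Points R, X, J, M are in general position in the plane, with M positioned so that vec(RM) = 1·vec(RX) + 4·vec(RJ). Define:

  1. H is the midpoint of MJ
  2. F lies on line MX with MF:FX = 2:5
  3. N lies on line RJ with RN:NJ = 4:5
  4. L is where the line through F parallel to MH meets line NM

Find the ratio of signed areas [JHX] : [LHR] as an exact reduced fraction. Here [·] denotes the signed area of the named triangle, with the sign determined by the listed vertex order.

[JHX]:[LHR] = 140/69

Assign R = (0, 0), X = (1, 0), J = (0, 1), M = (1, 4) — the answer is frame-independent, so this choice is without loss of generality.
1. H is the midpoint of MJ ⇒ H = (1/2, 5/2)
2. F lies on line MX with MF:FX = 2:5 ⇒ F = (1, 20/7)
3. N lies on line RJ with RN:NJ = 4:5 ⇒ N = (0, 4/9)
4. L is where the line through F parallel to MH meets line NM ⇒ L = (-37/35, -116/35)
2·[JHX] = -2, 2·[LHR] = -69/70
[JHX]:[LHR] = -2:-69/70 = 140/69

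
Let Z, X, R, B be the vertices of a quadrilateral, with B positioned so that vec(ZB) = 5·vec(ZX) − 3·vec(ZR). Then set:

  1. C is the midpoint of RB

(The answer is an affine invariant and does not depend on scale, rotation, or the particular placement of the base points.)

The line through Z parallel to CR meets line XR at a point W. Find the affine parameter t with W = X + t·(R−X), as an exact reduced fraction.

t = -4

Choose coordinates Z = (0, 0), X = (1, 0), R = (0, 1), B = (5, -3).
1. C is the midpoint of RB ⇒ C = (5/2, -1)
through Z parallel to CR: direction (-5/2, 2); meets XR at W = (5, -4)
W = X + t·(R−X) with t = -4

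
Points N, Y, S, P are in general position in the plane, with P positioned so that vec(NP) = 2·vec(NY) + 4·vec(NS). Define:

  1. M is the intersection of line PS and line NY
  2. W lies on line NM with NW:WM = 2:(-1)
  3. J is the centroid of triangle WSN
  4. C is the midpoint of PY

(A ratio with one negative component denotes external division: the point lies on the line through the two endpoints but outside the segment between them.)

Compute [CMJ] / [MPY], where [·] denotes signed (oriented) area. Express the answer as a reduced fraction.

Work in coordinates with N = (0, 0), Y = (1, 0), S = (0, 1), P = (2, 4).
1. M is the intersection of line PS and line NY ⇒ M = (-2/3, 0)
2. W lies on line NM with NW:WM = 2:(-1) ⇒ W = (-4/3, 0)
3. J is the centroid of triangle WSN ⇒ J = (-4/9, 1/3)
4. C is the midpoint of PY ⇒ C = (3/2, 2)
2·[CMJ] = -5/18, 2·[MPY] = -20/3
[CMJ]:[MPY] = -5/18:-20/3 = 1/24

[CMJ]:[MPY] = 1/24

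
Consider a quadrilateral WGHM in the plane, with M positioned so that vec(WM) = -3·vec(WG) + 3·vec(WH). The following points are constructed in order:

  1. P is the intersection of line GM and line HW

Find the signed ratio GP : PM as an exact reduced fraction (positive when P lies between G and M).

Set W = (0, 0), G = (1, 0), H = (0, 1), M = (-3, 3); any affine frame gives the same invariant.
1. P is the intersection of line GM and line HW ⇒ P = (0, 3/4)
P = G + t·(M−G) with t = 1/4, so GP:PM = t:(1−t) = 1/4:3/4

GP:PM = 1/3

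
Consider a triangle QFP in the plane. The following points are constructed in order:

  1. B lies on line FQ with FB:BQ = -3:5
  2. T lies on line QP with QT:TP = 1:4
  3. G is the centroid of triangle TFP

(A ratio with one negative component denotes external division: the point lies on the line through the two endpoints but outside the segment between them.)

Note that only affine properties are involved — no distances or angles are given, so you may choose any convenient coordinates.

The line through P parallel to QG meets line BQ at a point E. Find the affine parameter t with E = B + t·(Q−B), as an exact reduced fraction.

t = 4/3

Work in coordinates with Q = (0, 0), F = (1, 0), P = (0, 1).
1. B lies on line FQ with FB:BQ = -3:5 ⇒ B = (5/2, 0)
2. T lies on line QP with QT:TP = 1:4 ⇒ T = (0, 1/5)
3. G is the centroid of triangle TFP ⇒ G = (1/3, 2/5)
through P parallel to QG: direction (1/3, 2/5); meets BQ at E = (-5/6, 0)
E = B + t·(Q−B) with t = 4/3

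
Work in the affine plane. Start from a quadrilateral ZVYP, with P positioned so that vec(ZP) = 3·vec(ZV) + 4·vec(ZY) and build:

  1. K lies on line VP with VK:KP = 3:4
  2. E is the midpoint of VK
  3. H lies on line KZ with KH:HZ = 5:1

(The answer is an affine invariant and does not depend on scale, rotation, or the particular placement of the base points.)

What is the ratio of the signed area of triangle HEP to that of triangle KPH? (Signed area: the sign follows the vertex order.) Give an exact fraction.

[HEP]:[KPH] = 11/8

Work in coordinates with Z = (0, 0), V = (1, 0), Y = (0, 1), P = (3, 4).
1. K lies on line VP with VK:KP = 3:4 ⇒ K = (13/7, 12/7)
2. E is the midpoint of VK ⇒ E = (10/7, 6/7)
3. H lies on line KZ with KH:HZ = 5:1 ⇒ H = (13/42, 2/7)
2·[HEP] = 55/21, 2·[KPH] = 40/21
[HEP]:[KPH] = 55/21:40/21 = 11/8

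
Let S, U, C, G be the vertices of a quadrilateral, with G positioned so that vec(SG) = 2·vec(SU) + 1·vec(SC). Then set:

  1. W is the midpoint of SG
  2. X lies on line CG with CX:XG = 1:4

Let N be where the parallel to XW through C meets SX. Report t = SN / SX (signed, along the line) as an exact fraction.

Work in coordinates with S = (0, 0), U = (1, 0), C = (0, 1), G = (2, 1).
1. W is the midpoint of SG ⇒ W = (1, 1/2)
2. X lies on line CG with CX:XG = 1:4 ⇒ X = (2/5, 1)
through C parallel to XW: direction (3/5, -1/2); meets SX at N = (3/10, 3/4)
N = S + t·(X−S) with t = 3/4

t = 3/4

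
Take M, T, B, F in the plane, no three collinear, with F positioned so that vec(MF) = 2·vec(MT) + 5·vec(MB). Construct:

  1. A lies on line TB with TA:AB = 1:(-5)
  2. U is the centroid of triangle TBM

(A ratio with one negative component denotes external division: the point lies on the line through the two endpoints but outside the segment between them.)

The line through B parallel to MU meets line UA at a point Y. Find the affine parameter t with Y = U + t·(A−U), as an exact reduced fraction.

Work in coordinates with M = (0, 0), T = (1, 0), B = (0, 1), F = (2, 5).
1. A lies on line TB with TA:AB = 1:(-5) ⇒ A = (5/4, -1/4)
2. U is the centroid of triangle TBM ⇒ U = (1/3, 1/3)
through B parallel to MU: direction (1/3, 1/3); meets UA at Y = (-5/18, 13/18)
Y = U + t·(A−U) with t = -2/3

t = -2/3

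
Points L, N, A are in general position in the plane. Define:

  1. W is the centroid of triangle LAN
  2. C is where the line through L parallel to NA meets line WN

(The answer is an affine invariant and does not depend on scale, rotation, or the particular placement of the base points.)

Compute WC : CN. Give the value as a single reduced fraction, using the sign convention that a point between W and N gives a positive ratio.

Choose coordinates L = (0, 0), N = (1, 0), A = (0, 1).
1. W is the centroid of triangle LAN ⇒ W = (1/3, 1/3)
2. C is where the line through L parallel to NA meets line WN ⇒ C = (-1, 1)
C = W + t·(N−W) with t = -2, so WC:CN = t:(1−t) = -2:3

WC:CN = -2/3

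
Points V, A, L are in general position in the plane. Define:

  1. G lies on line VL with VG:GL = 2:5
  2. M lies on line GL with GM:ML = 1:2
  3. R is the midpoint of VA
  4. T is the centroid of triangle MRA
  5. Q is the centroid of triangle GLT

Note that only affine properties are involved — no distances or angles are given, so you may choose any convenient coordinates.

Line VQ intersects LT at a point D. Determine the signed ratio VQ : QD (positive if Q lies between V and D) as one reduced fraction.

Set V = (0, 0), A = (1, 0), L = (0, 1); any affine frame gives the same invariant.
1. G lies on line VL with VG:GL = 2:5 ⇒ G = (0, 2/7)
2. M lies on line GL with GM:ML = 1:2 ⇒ M = (0, 11/21)
3. R is the midpoint of VA ⇒ R = (1/2, 0)
4. T is the centroid of triangle MRA ⇒ T = (1/2, 11/63)
5. Q is the centroid of triangle GLT ⇒ Q = (1/6, 92/189)
line VQ meets LT at D = (7/32, 23/36)
Q = V + t·(D−V) with t = 16/21, so VQ:QD = 16/21:5/21

VQ:QD = 16/5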